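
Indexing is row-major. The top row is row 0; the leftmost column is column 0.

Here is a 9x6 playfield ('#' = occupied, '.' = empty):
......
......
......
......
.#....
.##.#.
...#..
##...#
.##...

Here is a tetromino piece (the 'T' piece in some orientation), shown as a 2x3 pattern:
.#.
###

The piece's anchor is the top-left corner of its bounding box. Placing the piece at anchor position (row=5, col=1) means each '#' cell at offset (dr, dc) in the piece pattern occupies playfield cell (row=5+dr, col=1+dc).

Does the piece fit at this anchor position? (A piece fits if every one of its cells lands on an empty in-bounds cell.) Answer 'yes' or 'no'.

Answer: no

Derivation:
Check each piece cell at anchor (5, 1):
  offset (0,1) -> (5,2): occupied ('#') -> FAIL
  offset (1,0) -> (6,1): empty -> OK
  offset (1,1) -> (6,2): empty -> OK
  offset (1,2) -> (6,3): occupied ('#') -> FAIL
All cells valid: no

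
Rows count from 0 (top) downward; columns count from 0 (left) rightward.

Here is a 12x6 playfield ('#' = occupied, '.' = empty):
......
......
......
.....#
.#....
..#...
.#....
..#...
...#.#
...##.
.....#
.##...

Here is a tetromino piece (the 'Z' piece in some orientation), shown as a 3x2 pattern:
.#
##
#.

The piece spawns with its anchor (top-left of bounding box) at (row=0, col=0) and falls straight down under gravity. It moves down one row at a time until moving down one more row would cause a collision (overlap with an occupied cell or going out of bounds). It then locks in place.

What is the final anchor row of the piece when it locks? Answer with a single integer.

Answer: 2

Derivation:
Spawn at (row=0, col=0). Try each row:
  row 0: fits
  row 1: fits
  row 2: fits
  row 3: blocked -> lock at row 2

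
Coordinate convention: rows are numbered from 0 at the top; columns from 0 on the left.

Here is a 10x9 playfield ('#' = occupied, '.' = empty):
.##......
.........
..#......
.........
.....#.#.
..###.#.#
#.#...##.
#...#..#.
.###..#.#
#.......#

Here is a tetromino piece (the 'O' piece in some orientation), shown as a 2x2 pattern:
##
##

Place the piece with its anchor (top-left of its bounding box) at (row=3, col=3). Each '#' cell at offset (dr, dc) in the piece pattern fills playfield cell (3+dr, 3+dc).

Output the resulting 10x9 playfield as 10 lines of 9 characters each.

Answer: .##......
.........
..#......
...##....
...###.#.
..###.#.#
#.#...##.
#...#..#.
.###..#.#
#.......#

Derivation:
Fill (3+0,3+0) = (3,3)
Fill (3+0,3+1) = (3,4)
Fill (3+1,3+0) = (4,3)
Fill (3+1,3+1) = (4,4)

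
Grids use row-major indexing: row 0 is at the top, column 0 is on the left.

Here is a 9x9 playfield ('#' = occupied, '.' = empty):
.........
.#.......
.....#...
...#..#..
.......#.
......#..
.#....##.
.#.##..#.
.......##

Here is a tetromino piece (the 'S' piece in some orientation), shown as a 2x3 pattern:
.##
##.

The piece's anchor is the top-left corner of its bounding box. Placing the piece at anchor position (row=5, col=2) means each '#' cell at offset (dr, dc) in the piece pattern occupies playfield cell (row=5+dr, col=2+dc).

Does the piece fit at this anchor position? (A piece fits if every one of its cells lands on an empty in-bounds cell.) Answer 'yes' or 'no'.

Check each piece cell at anchor (5, 2):
  offset (0,1) -> (5,3): empty -> OK
  offset (0,2) -> (5,4): empty -> OK
  offset (1,0) -> (6,2): empty -> OK
  offset (1,1) -> (6,3): empty -> OK
All cells valid: yes

Answer: yes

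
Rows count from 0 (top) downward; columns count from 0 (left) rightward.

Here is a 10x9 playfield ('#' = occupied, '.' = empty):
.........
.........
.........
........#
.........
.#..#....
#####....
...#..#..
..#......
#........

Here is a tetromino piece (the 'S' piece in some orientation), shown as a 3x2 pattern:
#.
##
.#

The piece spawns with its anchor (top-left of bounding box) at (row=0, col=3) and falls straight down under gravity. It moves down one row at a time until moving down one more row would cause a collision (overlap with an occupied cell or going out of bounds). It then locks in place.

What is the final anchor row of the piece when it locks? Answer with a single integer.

Answer: 2

Derivation:
Spawn at (row=0, col=3). Try each row:
  row 0: fits
  row 1: fits
  row 2: fits
  row 3: blocked -> lock at row 2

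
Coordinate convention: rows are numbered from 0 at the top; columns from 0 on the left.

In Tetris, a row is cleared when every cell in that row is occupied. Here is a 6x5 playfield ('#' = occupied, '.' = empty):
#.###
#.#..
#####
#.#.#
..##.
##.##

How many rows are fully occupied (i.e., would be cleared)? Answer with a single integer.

Check each row:
  row 0: 1 empty cell -> not full
  row 1: 3 empty cells -> not full
  row 2: 0 empty cells -> FULL (clear)
  row 3: 2 empty cells -> not full
  row 4: 3 empty cells -> not full
  row 5: 1 empty cell -> not full
Total rows cleared: 1

Answer: 1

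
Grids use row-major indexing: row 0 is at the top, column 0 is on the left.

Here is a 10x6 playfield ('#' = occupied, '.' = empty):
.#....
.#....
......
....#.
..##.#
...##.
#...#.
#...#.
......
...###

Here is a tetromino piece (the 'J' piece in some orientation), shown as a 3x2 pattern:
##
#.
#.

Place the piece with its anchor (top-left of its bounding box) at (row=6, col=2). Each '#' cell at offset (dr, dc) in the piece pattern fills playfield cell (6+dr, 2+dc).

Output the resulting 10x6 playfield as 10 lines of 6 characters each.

Answer: .#....
.#....
......
....#.
..##.#
...##.
#.###.
#.#.#.
..#...
...###

Derivation:
Fill (6+0,2+0) = (6,2)
Fill (6+0,2+1) = (6,3)
Fill (6+1,2+0) = (7,2)
Fill (6+2,2+0) = (8,2)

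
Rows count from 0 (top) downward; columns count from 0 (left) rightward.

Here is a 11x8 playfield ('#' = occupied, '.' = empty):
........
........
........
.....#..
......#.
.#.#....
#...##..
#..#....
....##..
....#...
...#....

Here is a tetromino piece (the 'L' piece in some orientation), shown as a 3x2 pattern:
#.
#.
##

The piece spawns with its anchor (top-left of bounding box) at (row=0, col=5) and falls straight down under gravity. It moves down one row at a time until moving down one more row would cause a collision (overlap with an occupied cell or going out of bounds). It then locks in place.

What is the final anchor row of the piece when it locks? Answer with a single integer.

Spawn at (row=0, col=5). Try each row:
  row 0: fits
  row 1: blocked -> lock at row 0

Answer: 0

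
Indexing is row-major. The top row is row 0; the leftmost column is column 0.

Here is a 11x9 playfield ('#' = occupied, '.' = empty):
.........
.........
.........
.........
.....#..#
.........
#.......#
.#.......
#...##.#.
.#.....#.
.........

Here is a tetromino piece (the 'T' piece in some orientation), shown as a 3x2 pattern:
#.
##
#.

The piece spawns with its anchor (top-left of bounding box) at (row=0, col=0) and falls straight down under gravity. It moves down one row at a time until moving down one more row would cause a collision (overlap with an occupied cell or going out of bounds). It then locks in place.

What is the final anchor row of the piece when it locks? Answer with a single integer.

Spawn at (row=0, col=0). Try each row:
  row 0: fits
  row 1: fits
  row 2: fits
  row 3: fits
  row 4: blocked -> lock at row 3

Answer: 3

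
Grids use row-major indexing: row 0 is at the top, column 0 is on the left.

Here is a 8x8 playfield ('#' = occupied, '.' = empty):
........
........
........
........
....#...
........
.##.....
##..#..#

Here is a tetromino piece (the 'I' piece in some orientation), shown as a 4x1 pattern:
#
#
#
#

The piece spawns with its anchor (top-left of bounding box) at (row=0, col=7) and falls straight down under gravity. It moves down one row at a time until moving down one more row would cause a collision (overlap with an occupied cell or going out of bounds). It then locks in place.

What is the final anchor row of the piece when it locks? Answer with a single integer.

Spawn at (row=0, col=7). Try each row:
  row 0: fits
  row 1: fits
  row 2: fits
  row 3: fits
  row 4: blocked -> lock at row 3

Answer: 3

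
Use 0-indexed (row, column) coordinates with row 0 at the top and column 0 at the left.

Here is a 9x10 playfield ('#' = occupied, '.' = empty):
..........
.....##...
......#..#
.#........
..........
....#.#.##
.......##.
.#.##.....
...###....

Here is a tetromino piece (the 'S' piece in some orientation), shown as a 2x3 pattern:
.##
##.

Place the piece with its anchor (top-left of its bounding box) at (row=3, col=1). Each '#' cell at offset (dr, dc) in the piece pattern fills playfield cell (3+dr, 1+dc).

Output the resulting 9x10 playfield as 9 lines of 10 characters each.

Fill (3+0,1+1) = (3,2)
Fill (3+0,1+2) = (3,3)
Fill (3+1,1+0) = (4,1)
Fill (3+1,1+1) = (4,2)

Answer: ..........
.....##...
......#..#
.###......
.##.......
....#.#.##
.......##.
.#.##.....
...###....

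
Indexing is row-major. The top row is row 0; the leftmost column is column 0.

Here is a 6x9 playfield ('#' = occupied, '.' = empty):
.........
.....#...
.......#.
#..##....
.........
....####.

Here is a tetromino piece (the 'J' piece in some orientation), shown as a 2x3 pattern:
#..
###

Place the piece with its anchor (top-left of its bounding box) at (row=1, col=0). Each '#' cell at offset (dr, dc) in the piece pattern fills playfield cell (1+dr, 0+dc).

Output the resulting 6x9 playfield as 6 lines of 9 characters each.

Fill (1+0,0+0) = (1,0)
Fill (1+1,0+0) = (2,0)
Fill (1+1,0+1) = (2,1)
Fill (1+1,0+2) = (2,2)

Answer: .........
#....#...
###....#.
#..##....
.........
....####.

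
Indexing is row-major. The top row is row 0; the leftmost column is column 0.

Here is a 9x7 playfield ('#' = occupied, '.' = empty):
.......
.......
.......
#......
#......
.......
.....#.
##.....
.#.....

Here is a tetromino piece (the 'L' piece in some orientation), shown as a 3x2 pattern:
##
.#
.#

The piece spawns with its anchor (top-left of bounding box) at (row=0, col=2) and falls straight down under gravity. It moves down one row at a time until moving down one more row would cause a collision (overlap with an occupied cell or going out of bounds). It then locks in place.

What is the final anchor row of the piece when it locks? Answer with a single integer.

Answer: 6

Derivation:
Spawn at (row=0, col=2). Try each row:
  row 0: fits
  row 1: fits
  row 2: fits
  row 3: fits
  row 4: fits
  row 5: fits
  row 6: fits
  row 7: blocked -> lock at row 6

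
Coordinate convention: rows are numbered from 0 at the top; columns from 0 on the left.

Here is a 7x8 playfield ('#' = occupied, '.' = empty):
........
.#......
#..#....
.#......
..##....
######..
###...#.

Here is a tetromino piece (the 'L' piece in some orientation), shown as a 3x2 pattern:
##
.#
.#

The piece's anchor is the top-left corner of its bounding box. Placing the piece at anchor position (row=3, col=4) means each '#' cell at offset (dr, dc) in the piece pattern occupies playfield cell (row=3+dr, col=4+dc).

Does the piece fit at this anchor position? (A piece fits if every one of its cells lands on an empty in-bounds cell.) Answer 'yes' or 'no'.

Check each piece cell at anchor (3, 4):
  offset (0,0) -> (3,4): empty -> OK
  offset (0,1) -> (3,5): empty -> OK
  offset (1,1) -> (4,5): empty -> OK
  offset (2,1) -> (5,5): occupied ('#') -> FAIL
All cells valid: no

Answer: no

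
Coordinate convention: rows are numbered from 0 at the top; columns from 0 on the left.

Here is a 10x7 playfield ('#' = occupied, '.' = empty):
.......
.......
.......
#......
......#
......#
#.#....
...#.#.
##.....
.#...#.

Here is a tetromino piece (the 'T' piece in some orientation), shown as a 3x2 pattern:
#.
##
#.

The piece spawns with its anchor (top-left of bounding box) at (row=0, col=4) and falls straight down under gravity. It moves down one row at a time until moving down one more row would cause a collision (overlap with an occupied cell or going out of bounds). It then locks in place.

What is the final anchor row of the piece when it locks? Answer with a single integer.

Spawn at (row=0, col=4). Try each row:
  row 0: fits
  row 1: fits
  row 2: fits
  row 3: fits
  row 4: fits
  row 5: fits
  row 6: blocked -> lock at row 5

Answer: 5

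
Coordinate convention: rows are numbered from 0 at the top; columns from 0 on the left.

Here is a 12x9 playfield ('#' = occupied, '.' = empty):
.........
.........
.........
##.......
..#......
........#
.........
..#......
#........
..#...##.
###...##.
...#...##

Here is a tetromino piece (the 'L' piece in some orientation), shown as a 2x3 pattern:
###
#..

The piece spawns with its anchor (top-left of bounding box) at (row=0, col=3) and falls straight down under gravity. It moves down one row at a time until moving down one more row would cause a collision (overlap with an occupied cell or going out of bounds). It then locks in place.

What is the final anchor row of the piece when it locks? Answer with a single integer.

Answer: 9

Derivation:
Spawn at (row=0, col=3). Try each row:
  row 0: fits
  row 1: fits
  row 2: fits
  row 3: fits
  row 4: fits
  row 5: fits
  row 6: fits
  row 7: fits
  row 8: fits
  row 9: fits
  row 10: blocked -> lock at row 9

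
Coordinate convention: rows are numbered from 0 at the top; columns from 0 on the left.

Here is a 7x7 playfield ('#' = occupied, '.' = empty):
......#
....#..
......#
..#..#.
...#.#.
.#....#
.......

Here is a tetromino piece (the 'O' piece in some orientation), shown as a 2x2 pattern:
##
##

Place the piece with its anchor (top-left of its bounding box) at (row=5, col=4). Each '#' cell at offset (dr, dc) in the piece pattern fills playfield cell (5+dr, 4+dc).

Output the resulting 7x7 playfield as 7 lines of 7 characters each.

Answer: ......#
....#..
......#
..#..#.
...#.#.
.#..###
....##.

Derivation:
Fill (5+0,4+0) = (5,4)
Fill (5+0,4+1) = (5,5)
Fill (5+1,4+0) = (6,4)
Fill (5+1,4+1) = (6,5)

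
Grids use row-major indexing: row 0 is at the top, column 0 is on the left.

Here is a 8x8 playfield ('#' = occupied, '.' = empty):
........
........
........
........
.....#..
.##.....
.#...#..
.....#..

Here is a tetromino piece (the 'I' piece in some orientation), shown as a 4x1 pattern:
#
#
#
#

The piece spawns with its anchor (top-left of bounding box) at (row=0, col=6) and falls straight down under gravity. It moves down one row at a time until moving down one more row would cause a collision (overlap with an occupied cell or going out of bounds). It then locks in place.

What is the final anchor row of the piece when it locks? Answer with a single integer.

Spawn at (row=0, col=6). Try each row:
  row 0: fits
  row 1: fits
  row 2: fits
  row 3: fits
  row 4: fits
  row 5: blocked -> lock at row 4

Answer: 4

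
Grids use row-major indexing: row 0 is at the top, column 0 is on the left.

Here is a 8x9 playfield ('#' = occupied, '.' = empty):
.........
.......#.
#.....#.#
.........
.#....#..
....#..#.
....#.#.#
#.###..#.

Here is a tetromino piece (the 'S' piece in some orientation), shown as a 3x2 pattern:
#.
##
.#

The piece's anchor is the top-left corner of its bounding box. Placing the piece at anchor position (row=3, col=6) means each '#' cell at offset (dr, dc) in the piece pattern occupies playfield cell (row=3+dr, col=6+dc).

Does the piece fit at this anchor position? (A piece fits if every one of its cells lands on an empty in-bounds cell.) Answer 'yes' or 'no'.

Answer: no

Derivation:
Check each piece cell at anchor (3, 6):
  offset (0,0) -> (3,6): empty -> OK
  offset (1,0) -> (4,6): occupied ('#') -> FAIL
  offset (1,1) -> (4,7): empty -> OK
  offset (2,1) -> (5,7): occupied ('#') -> FAIL
All cells valid: no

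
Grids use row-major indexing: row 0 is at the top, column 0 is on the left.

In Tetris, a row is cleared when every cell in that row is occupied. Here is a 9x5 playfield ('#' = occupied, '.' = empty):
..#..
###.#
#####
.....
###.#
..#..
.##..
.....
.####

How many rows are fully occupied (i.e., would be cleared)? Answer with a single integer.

Check each row:
  row 0: 4 empty cells -> not full
  row 1: 1 empty cell -> not full
  row 2: 0 empty cells -> FULL (clear)
  row 3: 5 empty cells -> not full
  row 4: 1 empty cell -> not full
  row 5: 4 empty cells -> not full
  row 6: 3 empty cells -> not full
  row 7: 5 empty cells -> not full
  row 8: 1 empty cell -> not full
Total rows cleared: 1

Answer: 1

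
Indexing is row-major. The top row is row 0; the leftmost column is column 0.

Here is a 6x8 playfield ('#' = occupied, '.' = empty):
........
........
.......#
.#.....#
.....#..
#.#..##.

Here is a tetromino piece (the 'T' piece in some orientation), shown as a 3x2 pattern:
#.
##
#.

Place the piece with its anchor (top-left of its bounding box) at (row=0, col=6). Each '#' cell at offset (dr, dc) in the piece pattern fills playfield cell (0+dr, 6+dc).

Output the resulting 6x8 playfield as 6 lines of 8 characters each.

Answer: ......#.
......##
......##
.#.....#
.....#..
#.#..##.

Derivation:
Fill (0+0,6+0) = (0,6)
Fill (0+1,6+0) = (1,6)
Fill (0+1,6+1) = (1,7)
Fill (0+2,6+0) = (2,6)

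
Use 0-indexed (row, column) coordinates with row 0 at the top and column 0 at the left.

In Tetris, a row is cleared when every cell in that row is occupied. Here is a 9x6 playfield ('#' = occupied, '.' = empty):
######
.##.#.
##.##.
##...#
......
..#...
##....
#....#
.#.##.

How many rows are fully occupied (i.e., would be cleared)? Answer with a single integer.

Check each row:
  row 0: 0 empty cells -> FULL (clear)
  row 1: 3 empty cells -> not full
  row 2: 2 empty cells -> not full
  row 3: 3 empty cells -> not full
  row 4: 6 empty cells -> not full
  row 5: 5 empty cells -> not full
  row 6: 4 empty cells -> not full
  row 7: 4 empty cells -> not full
  row 8: 3 empty cells -> not full
Total rows cleared: 1

Answer: 1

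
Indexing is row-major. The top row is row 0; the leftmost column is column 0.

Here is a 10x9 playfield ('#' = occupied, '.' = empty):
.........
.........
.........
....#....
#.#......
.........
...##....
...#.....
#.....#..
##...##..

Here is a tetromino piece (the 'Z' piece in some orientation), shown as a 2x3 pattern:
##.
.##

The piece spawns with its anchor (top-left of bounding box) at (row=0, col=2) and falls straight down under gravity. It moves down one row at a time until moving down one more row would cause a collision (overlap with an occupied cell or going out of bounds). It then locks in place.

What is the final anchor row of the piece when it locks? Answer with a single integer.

Spawn at (row=0, col=2). Try each row:
  row 0: fits
  row 1: fits
  row 2: blocked -> lock at row 1

Answer: 1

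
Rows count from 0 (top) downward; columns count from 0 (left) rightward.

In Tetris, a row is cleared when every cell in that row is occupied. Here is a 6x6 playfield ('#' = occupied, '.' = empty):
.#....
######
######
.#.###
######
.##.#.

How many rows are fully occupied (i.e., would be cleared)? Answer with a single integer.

Answer: 3

Derivation:
Check each row:
  row 0: 5 empty cells -> not full
  row 1: 0 empty cells -> FULL (clear)
  row 2: 0 empty cells -> FULL (clear)
  row 3: 2 empty cells -> not full
  row 4: 0 empty cells -> FULL (clear)
  row 5: 3 empty cells -> not full
Total rows cleared: 3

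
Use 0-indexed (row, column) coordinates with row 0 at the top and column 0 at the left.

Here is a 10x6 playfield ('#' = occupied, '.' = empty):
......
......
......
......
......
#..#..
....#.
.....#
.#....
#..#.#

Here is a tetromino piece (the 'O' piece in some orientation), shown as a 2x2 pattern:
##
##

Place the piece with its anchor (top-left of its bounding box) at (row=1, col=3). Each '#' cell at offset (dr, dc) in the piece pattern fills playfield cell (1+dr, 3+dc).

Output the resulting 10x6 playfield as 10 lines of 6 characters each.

Answer: ......
...##.
...##.
......
......
#..#..
....#.
.....#
.#....
#..#.#

Derivation:
Fill (1+0,3+0) = (1,3)
Fill (1+0,3+1) = (1,4)
Fill (1+1,3+0) = (2,3)
Fill (1+1,3+1) = (2,4)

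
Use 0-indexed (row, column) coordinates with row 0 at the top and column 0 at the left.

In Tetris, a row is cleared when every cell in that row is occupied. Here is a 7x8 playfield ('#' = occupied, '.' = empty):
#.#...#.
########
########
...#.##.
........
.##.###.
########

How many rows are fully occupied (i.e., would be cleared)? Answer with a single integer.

Check each row:
  row 0: 5 empty cells -> not full
  row 1: 0 empty cells -> FULL (clear)
  row 2: 0 empty cells -> FULL (clear)
  row 3: 5 empty cells -> not full
  row 4: 8 empty cells -> not full
  row 5: 3 empty cells -> not full
  row 6: 0 empty cells -> FULL (clear)
Total rows cleared: 3

Answer: 3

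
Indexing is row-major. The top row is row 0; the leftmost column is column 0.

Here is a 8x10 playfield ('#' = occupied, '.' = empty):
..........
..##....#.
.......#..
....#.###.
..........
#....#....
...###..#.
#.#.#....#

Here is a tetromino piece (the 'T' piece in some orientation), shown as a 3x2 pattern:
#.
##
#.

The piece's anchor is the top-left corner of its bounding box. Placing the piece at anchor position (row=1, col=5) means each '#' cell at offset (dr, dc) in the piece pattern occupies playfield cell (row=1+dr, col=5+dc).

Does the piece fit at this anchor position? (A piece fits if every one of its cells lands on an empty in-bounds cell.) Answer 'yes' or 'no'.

Check each piece cell at anchor (1, 5):
  offset (0,0) -> (1,5): empty -> OK
  offset (1,0) -> (2,5): empty -> OK
  offset (1,1) -> (2,6): empty -> OK
  offset (2,0) -> (3,5): empty -> OK
All cells valid: yes

Answer: yes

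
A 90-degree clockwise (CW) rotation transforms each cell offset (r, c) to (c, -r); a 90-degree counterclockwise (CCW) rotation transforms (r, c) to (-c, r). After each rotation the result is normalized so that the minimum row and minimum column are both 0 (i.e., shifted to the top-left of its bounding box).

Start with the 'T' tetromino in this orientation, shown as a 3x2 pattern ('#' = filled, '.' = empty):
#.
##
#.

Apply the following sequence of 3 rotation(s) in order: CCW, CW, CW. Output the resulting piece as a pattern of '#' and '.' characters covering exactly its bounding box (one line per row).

Answer: ###
.#.

Derivation:
Start:
#.
##
#.
After rotation 1 (CCW):
.#.
###
After rotation 2 (CW):
#.
##
#.
After rotation 3 (CW):
###
.#.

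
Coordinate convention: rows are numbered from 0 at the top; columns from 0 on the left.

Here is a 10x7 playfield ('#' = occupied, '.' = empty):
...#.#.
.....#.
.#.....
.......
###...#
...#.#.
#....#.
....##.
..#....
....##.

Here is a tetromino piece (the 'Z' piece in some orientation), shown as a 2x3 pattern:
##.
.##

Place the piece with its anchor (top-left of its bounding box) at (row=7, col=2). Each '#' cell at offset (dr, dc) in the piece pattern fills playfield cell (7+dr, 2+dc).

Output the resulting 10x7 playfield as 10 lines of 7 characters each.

Answer: ...#.#.
.....#.
.#.....
.......
###...#
...#.#.
#....#.
..####.
..###..
....##.

Derivation:
Fill (7+0,2+0) = (7,2)
Fill (7+0,2+1) = (7,3)
Fill (7+1,2+1) = (8,3)
Fill (7+1,2+2) = (8,4)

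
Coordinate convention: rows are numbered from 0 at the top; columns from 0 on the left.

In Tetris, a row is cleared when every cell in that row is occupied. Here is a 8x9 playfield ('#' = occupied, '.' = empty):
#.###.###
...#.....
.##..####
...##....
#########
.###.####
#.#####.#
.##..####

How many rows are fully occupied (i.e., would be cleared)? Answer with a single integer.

Check each row:
  row 0: 2 empty cells -> not full
  row 1: 8 empty cells -> not full
  row 2: 3 empty cells -> not full
  row 3: 7 empty cells -> not full
  row 4: 0 empty cells -> FULL (clear)
  row 5: 2 empty cells -> not full
  row 6: 2 empty cells -> not full
  row 7: 3 empty cells -> not full
Total rows cleared: 1

Answer: 1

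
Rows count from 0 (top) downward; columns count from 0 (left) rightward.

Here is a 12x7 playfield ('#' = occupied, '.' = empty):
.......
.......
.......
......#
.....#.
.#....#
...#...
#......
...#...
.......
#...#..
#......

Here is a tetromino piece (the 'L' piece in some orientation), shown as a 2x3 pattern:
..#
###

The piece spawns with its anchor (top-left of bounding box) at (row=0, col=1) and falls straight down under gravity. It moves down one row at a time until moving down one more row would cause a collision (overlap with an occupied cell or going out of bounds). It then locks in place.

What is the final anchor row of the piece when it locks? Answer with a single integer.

Spawn at (row=0, col=1). Try each row:
  row 0: fits
  row 1: fits
  row 2: fits
  row 3: fits
  row 4: blocked -> lock at row 3

Answer: 3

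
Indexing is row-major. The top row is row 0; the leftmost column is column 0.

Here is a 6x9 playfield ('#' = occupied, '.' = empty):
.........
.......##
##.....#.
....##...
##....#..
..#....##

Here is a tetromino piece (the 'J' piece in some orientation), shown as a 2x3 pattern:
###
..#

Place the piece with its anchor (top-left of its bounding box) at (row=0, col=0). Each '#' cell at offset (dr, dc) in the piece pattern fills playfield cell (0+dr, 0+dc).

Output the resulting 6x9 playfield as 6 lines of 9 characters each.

Answer: ###......
..#....##
##.....#.
....##...
##....#..
..#....##

Derivation:
Fill (0+0,0+0) = (0,0)
Fill (0+0,0+1) = (0,1)
Fill (0+0,0+2) = (0,2)
Fill (0+1,0+2) = (1,2)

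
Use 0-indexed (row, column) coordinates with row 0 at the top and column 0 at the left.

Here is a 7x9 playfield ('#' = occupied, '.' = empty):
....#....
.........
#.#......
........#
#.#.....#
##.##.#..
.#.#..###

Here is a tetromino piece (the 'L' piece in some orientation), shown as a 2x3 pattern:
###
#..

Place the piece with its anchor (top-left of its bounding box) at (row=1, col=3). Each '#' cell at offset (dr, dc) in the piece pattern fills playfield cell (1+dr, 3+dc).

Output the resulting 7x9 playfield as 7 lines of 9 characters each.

Fill (1+0,3+0) = (1,3)
Fill (1+0,3+1) = (1,4)
Fill (1+0,3+2) = (1,5)
Fill (1+1,3+0) = (2,3)

Answer: ....#....
...###...
#.##.....
........#
#.#.....#
##.##.#..
.#.#..###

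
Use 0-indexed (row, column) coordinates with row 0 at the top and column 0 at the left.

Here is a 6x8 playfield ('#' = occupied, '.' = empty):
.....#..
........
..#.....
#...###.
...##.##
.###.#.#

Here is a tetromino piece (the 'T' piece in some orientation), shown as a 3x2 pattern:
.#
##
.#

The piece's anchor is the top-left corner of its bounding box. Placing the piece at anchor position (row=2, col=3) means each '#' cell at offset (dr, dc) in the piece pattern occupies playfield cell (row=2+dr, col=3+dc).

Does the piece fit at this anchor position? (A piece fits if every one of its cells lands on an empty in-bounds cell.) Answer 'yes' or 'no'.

Check each piece cell at anchor (2, 3):
  offset (0,1) -> (2,4): empty -> OK
  offset (1,0) -> (3,3): empty -> OK
  offset (1,1) -> (3,4): occupied ('#') -> FAIL
  offset (2,1) -> (4,4): occupied ('#') -> FAIL
All cells valid: no

Answer: no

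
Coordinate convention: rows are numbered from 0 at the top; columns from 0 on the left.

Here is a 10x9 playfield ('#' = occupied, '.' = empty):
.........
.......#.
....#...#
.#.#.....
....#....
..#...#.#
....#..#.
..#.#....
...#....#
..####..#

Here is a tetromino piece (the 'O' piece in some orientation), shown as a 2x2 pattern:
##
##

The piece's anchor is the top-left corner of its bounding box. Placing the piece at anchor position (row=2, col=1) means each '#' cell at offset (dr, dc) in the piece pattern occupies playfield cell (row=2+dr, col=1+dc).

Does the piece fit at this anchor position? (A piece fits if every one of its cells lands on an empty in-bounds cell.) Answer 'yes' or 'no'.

Check each piece cell at anchor (2, 1):
  offset (0,0) -> (2,1): empty -> OK
  offset (0,1) -> (2,2): empty -> OK
  offset (1,0) -> (3,1): occupied ('#') -> FAIL
  offset (1,1) -> (3,2): empty -> OK
All cells valid: no

Answer: no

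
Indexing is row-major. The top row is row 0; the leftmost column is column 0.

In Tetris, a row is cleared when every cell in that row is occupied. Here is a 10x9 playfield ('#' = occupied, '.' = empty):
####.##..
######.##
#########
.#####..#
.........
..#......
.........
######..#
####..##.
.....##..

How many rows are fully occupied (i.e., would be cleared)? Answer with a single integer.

Answer: 1

Derivation:
Check each row:
  row 0: 3 empty cells -> not full
  row 1: 1 empty cell -> not full
  row 2: 0 empty cells -> FULL (clear)
  row 3: 3 empty cells -> not full
  row 4: 9 empty cells -> not full
  row 5: 8 empty cells -> not full
  row 6: 9 empty cells -> not full
  row 7: 2 empty cells -> not full
  row 8: 3 empty cells -> not full
  row 9: 7 empty cells -> not full
Total rows cleared: 1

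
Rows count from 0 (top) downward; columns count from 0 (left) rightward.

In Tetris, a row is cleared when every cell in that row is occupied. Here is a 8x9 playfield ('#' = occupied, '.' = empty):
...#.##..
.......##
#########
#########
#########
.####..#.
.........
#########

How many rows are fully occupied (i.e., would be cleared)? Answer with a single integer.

Answer: 4

Derivation:
Check each row:
  row 0: 6 empty cells -> not full
  row 1: 7 empty cells -> not full
  row 2: 0 empty cells -> FULL (clear)
  row 3: 0 empty cells -> FULL (clear)
  row 4: 0 empty cells -> FULL (clear)
  row 5: 4 empty cells -> not full
  row 6: 9 empty cells -> not full
  row 7: 0 empty cells -> FULL (clear)
Total rows cleared: 4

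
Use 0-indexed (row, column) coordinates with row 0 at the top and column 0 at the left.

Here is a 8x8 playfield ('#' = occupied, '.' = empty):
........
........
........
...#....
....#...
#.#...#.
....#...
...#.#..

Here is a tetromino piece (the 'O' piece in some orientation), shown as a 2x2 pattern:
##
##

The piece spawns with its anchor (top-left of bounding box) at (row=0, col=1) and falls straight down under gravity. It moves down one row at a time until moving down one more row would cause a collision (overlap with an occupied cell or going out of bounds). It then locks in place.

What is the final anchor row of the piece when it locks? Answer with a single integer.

Answer: 3

Derivation:
Spawn at (row=0, col=1). Try each row:
  row 0: fits
  row 1: fits
  row 2: fits
  row 3: fits
  row 4: blocked -> lock at row 3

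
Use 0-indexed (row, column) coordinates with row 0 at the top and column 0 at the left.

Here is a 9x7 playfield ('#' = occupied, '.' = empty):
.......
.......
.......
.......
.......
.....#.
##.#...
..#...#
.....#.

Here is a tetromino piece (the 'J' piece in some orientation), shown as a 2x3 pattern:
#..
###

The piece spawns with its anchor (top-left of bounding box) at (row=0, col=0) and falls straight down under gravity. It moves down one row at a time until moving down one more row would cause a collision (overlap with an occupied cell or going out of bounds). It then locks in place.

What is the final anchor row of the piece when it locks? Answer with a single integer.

Answer: 4

Derivation:
Spawn at (row=0, col=0). Try each row:
  row 0: fits
  row 1: fits
  row 2: fits
  row 3: fits
  row 4: fits
  row 5: blocked -> lock at row 4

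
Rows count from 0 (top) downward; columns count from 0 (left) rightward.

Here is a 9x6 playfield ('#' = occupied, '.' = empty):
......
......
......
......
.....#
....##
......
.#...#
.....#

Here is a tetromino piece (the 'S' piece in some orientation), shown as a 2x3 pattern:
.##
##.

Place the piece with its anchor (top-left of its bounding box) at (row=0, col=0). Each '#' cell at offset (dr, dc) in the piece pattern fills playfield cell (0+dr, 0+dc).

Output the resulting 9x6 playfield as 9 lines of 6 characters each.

Answer: .##...
##....
......
......
.....#
....##
......
.#...#
.....#

Derivation:
Fill (0+0,0+1) = (0,1)
Fill (0+0,0+2) = (0,2)
Fill (0+1,0+0) = (1,0)
Fill (0+1,0+1) = (1,1)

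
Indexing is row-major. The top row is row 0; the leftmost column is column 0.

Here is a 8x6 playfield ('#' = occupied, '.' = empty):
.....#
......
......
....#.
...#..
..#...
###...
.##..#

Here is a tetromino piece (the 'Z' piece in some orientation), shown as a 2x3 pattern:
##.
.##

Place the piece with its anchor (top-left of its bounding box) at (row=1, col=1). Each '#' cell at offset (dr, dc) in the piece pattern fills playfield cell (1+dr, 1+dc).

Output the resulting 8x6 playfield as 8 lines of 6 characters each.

Fill (1+0,1+0) = (1,1)
Fill (1+0,1+1) = (1,2)
Fill (1+1,1+1) = (2,2)
Fill (1+1,1+2) = (2,3)

Answer: .....#
.##...
..##..
....#.
...#..
..#...
###...
.##..#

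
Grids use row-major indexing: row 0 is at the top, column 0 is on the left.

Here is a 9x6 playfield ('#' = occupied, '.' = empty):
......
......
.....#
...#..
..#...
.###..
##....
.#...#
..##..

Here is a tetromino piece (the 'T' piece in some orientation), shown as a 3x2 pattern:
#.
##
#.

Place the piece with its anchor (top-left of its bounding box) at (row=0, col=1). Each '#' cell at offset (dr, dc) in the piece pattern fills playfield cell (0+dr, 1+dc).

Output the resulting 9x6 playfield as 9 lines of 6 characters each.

Answer: .#....
.##...
.#...#
...#..
..#...
.###..
##....
.#...#
..##..

Derivation:
Fill (0+0,1+0) = (0,1)
Fill (0+1,1+0) = (1,1)
Fill (0+1,1+1) = (1,2)
Fill (0+2,1+0) = (2,1)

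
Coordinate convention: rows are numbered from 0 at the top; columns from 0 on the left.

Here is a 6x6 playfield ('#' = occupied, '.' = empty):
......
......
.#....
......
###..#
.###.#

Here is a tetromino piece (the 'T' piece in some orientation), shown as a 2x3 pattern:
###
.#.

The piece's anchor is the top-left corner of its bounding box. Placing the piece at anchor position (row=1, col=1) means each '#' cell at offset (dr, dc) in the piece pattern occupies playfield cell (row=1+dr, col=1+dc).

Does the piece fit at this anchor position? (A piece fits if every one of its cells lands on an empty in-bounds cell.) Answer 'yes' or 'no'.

Answer: yes

Derivation:
Check each piece cell at anchor (1, 1):
  offset (0,0) -> (1,1): empty -> OK
  offset (0,1) -> (1,2): empty -> OK
  offset (0,2) -> (1,3): empty -> OK
  offset (1,1) -> (2,2): empty -> OK
All cells valid: yes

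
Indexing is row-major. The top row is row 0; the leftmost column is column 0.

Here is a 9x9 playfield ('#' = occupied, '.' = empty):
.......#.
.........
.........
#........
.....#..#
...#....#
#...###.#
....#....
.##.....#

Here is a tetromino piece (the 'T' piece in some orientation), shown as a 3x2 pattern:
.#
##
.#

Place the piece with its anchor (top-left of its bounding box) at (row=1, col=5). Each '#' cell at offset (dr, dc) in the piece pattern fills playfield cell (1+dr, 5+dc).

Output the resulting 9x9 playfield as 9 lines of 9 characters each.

Fill (1+0,5+1) = (1,6)
Fill (1+1,5+0) = (2,5)
Fill (1+1,5+1) = (2,6)
Fill (1+2,5+1) = (3,6)

Answer: .......#.
......#..
.....##..
#.....#..
.....#..#
...#....#
#...###.#
....#....
.##.....#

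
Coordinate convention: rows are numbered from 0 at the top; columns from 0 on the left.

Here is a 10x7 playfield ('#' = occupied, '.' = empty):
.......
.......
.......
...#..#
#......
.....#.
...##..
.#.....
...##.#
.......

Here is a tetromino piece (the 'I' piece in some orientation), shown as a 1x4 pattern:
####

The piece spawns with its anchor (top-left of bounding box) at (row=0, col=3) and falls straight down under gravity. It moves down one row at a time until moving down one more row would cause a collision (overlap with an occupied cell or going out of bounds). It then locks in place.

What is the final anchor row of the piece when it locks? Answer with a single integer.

Answer: 2

Derivation:
Spawn at (row=0, col=3). Try each row:
  row 0: fits
  row 1: fits
  row 2: fits
  row 3: blocked -> lock at row 2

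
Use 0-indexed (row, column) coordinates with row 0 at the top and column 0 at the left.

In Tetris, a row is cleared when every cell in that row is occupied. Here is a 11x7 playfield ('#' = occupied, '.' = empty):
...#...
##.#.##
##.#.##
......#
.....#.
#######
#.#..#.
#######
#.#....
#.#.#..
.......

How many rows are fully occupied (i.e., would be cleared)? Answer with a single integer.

Answer: 2

Derivation:
Check each row:
  row 0: 6 empty cells -> not full
  row 1: 2 empty cells -> not full
  row 2: 2 empty cells -> not full
  row 3: 6 empty cells -> not full
  row 4: 6 empty cells -> not full
  row 5: 0 empty cells -> FULL (clear)
  row 6: 4 empty cells -> not full
  row 7: 0 empty cells -> FULL (clear)
  row 8: 5 empty cells -> not full
  row 9: 4 empty cells -> not full
  row 10: 7 empty cells -> not full
Total rows cleared: 2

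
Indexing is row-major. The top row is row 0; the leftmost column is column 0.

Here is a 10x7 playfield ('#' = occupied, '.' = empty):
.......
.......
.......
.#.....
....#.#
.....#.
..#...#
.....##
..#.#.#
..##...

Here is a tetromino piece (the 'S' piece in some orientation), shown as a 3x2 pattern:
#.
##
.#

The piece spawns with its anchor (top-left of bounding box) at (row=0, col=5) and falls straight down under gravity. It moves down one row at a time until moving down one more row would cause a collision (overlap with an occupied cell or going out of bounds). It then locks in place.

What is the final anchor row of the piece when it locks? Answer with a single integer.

Spawn at (row=0, col=5). Try each row:
  row 0: fits
  row 1: fits
  row 2: blocked -> lock at row 1

Answer: 1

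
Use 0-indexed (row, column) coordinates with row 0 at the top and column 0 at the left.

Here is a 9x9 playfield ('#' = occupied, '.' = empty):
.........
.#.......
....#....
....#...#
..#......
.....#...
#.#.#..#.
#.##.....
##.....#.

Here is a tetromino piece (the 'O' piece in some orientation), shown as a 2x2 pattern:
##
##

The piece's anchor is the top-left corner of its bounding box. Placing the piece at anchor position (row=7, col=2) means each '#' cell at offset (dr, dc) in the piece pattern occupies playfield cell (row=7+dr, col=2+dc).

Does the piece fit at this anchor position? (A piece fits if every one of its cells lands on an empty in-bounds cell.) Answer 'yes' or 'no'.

Answer: no

Derivation:
Check each piece cell at anchor (7, 2):
  offset (0,0) -> (7,2): occupied ('#') -> FAIL
  offset (0,1) -> (7,3): occupied ('#') -> FAIL
  offset (1,0) -> (8,2): empty -> OK
  offset (1,1) -> (8,3): empty -> OK
All cells valid: no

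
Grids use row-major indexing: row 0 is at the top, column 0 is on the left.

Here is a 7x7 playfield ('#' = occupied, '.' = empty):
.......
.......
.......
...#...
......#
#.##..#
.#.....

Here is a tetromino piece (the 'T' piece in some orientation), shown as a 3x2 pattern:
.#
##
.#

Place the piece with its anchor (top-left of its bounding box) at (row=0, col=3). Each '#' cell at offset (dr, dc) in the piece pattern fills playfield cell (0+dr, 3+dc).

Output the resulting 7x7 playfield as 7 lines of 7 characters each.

Answer: ....#..
...##..
....#..
...#...
......#
#.##..#
.#.....

Derivation:
Fill (0+0,3+1) = (0,4)
Fill (0+1,3+0) = (1,3)
Fill (0+1,3+1) = (1,4)
Fill (0+2,3+1) = (2,4)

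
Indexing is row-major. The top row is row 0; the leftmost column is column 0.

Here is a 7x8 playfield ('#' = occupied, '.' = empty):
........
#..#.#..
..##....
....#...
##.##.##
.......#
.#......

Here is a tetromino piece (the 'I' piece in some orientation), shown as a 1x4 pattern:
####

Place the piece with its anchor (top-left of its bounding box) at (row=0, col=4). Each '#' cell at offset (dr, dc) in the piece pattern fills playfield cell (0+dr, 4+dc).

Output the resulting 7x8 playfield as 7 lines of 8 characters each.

Answer: ....####
#..#.#..
..##....
....#...
##.##.##
.......#
.#......

Derivation:
Fill (0+0,4+0) = (0,4)
Fill (0+0,4+1) = (0,5)
Fill (0+0,4+2) = (0,6)
Fill (0+0,4+3) = (0,7)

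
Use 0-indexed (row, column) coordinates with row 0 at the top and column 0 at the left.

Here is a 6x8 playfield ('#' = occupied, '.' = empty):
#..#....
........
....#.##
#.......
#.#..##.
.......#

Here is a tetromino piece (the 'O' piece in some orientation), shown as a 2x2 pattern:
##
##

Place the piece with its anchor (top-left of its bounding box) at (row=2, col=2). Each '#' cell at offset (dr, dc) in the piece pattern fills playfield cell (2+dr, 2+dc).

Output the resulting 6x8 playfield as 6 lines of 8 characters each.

Fill (2+0,2+0) = (2,2)
Fill (2+0,2+1) = (2,3)
Fill (2+1,2+0) = (3,2)
Fill (2+1,2+1) = (3,3)

Answer: #..#....
........
..###.##
#.##....
#.#..##.
.......#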